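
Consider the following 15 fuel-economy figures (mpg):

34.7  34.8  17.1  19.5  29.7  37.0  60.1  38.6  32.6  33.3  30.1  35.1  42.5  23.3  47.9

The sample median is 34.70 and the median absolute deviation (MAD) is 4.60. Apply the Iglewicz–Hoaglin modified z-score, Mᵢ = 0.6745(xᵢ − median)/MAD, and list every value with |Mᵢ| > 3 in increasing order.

|Mᵢ| > 3 ⇔ |xᵢ − 34.70| > 3·4.60/0.6745 = 20.46.
So outliers lie outside [14.24, 55.16].
60.1: M = 3.72 → outlier.

60.1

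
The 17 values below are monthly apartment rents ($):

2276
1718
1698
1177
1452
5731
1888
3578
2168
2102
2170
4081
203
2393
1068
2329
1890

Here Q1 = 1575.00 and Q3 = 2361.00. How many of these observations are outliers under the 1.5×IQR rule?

4

IQR = 786.00; fences at 1575.00 − 1179.00 = 396.00 and 2361.00 + 1179.00 = 3540.00.
Outside the cutoffs: 203, 3578, 4081, 5731.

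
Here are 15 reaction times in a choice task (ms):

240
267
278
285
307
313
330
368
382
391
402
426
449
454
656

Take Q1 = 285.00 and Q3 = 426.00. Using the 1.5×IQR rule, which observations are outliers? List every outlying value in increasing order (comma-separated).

IQR = Q3 − Q1 = 426.00 − 285.00 = 141.00.
Lower fence = Q1 − 1.5·IQR = 285.00 − 211.50 = 73.50.
Upper fence = Q3 + 1.5·IQR = 426.00 + 211.50 = 637.50.
656 > 637.50 → outlier.
All remaining values lie within [73.50, 637.50].

656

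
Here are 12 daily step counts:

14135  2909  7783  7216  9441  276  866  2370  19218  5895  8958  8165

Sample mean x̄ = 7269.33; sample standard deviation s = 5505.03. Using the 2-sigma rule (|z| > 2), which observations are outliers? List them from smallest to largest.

Cutoffs at x̄ ± 2s: 7269.33 ± 2·5505.03 = [-3740.73, 18279.39].
19218: z = 2.17, |z| > 2 → outlier.
Every other value lies within [-3740.73, 18279.39].

19218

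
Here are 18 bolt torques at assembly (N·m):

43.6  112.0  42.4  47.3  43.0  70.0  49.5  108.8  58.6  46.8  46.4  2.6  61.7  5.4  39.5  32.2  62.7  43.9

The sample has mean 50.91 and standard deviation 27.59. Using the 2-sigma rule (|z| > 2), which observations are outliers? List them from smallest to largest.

108.8, 112.0

Cutoffs at x̄ ± 2s: 50.91 ± 2·27.59 = [-4.27, 106.09].
108.8: z = 2.10, |z| > 2 → outlier.
112.0: z = 2.21, |z| > 2 → outlier.
Every other value lies within [-4.27, 106.09].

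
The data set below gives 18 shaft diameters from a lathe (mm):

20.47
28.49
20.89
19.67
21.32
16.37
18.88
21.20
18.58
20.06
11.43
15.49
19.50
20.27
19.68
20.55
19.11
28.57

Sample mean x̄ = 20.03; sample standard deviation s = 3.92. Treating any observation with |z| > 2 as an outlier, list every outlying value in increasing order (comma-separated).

11.43, 28.49, 28.57

Cutoffs at x̄ ± 2s: 20.03 ± 2·3.92 = [12.19, 27.87].
11.43: z = -2.19, |z| > 2 → outlier.
28.49: z = 2.16, |z| > 2 → outlier.
28.57: z = 2.18, |z| > 2 → outlier.
Every other value lies within [12.19, 27.87].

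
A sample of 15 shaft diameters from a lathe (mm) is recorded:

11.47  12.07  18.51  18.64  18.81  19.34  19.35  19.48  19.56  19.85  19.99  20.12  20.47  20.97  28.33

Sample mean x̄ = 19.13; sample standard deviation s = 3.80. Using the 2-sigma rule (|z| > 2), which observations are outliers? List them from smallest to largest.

Cutoffs at x̄ ± 2s: 19.13 ± 2·3.80 = [11.53, 26.73].
11.47: z = -2.02, |z| > 2 → outlier.
28.33: z = 2.42, |z| > 2 → outlier.
Every other value lies within [11.53, 26.73].

11.47, 28.33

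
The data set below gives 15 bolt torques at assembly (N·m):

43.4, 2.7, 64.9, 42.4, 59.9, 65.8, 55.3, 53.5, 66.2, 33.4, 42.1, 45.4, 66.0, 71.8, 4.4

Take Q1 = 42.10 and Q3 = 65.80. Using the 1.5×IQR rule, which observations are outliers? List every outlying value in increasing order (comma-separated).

2.7, 4.4

IQR = Q3 − Q1 = 65.80 − 42.10 = 23.70.
Lower fence = Q1 − 1.5·IQR = 42.10 − 35.55 = 6.55.
Upper fence = Q3 + 1.5·IQR = 65.80 + 35.55 = 101.35.
2.7 < 6.55 → outlier.
4.4 < 6.55 → outlier.
All remaining values lie within [6.55, 101.35].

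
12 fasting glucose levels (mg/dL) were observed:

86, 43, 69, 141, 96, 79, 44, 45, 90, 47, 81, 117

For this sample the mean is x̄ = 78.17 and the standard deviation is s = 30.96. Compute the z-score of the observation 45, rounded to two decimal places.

z = (45 − 78.17) / 30.96 = -1.07.

-1.07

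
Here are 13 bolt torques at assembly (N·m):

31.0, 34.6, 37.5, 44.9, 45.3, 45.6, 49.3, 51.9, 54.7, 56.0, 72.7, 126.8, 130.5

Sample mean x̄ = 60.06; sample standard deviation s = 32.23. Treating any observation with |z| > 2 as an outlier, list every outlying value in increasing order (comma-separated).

Cutoffs at x̄ ± 2s: 60.06 ± 2·32.23 = [-4.40, 124.52].
126.8: z = 2.07, |z| > 2 → outlier.
130.5: z = 2.19, |z| > 2 → outlier.
Every other value lies within [-4.40, 124.52].

126.8, 130.5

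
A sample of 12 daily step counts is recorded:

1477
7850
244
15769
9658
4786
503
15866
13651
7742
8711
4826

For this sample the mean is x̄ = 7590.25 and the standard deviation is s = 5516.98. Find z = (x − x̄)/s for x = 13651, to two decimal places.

1.10

z = (13651 − 7590.25) / 5516.98 = 1.10.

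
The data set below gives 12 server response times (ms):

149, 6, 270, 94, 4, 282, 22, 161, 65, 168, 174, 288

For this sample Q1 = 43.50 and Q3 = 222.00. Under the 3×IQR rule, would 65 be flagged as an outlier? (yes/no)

no

IQR = Q3 − Q1 = 222.00 − 43.50 = 178.50.
Lower fence = Q1 − 3·IQR = 43.50 − 535.50 = -492.00.
Upper fence = Q3 + 3·IQR = 222.00 + 535.50 = 757.50.
65 lies within [-492.00, 757.50].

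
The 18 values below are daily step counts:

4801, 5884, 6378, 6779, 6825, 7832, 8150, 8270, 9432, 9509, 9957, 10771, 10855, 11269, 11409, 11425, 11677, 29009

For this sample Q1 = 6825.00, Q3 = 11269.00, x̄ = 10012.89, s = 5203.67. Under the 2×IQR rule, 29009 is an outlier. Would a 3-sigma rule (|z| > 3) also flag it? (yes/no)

yes

z = (29009 − 10012.89) / 5203.67 = 3.65.
|z| = 3.65 > 3.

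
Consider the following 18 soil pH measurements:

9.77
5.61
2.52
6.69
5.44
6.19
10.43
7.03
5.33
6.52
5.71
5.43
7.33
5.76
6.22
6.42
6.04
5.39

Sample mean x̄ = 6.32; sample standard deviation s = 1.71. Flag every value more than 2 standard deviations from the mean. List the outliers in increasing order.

Cutoffs at x̄ ± 2s: 6.32 ± 2·1.71 = [2.90, 9.74].
2.52: z = -2.22, |z| > 2 → outlier.
9.77: z = 2.02, |z| > 2 → outlier.
10.43: z = 2.40, |z| > 2 → outlier.
Every other value lies within [2.90, 9.74].

2.52, 9.77, 10.43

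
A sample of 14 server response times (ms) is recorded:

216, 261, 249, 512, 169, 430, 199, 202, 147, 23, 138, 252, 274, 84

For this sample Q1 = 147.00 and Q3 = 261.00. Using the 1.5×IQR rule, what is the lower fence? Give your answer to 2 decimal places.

-24.00

IQR = Q3 − Q1 = 261.00 − 147.00 = 114.00.
Lower fence = Q1 − 1.5·IQR = 147.00 − 171.00 = -24.00.
Upper fence = Q3 + 1.5·IQR = 261.00 + 171.00 = 432.00.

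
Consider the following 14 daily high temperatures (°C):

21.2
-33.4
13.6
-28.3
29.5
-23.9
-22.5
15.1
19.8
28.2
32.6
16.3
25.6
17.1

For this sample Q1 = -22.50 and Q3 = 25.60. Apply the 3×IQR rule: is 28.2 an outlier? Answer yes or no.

no

IQR = Q3 − Q1 = 25.60 − -22.50 = 48.10.
Lower fence = Q1 − 3·IQR = -22.50 − 144.30 = -166.80.
Upper fence = Q3 + 3·IQR = 25.60 + 144.30 = 169.90.
28.2 lies within [-166.80, 169.90].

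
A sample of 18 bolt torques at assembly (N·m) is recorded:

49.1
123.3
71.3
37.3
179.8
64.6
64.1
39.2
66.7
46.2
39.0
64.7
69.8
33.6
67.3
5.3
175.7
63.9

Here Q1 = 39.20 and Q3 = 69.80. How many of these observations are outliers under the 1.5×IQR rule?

3

IQR = 30.60; fences at 39.20 − 45.90 = -6.70 and 69.80 + 45.90 = 115.70.
Outside the cutoffs: 123.3, 175.7, 179.8.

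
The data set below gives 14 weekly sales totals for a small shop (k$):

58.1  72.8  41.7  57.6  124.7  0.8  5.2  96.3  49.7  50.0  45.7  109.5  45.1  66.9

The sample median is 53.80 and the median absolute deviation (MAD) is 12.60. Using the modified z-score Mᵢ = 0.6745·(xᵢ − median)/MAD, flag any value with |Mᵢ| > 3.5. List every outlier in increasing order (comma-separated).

|Mᵢ| > 3.5 ⇔ |xᵢ − 53.80| > 3.5·12.60/0.6745 = 65.38.
So outliers lie outside [-11.58, 119.18].
124.7: M = 3.80 → outlier.

124.7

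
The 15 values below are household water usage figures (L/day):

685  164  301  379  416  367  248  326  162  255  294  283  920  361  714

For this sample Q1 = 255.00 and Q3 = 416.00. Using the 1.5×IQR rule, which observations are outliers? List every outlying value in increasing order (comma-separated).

IQR = Q3 − Q1 = 416.00 − 255.00 = 161.00.
Lower fence = Q1 − 1.5·IQR = 255.00 − 241.50 = 13.50.
Upper fence = Q3 + 1.5·IQR = 416.00 + 241.50 = 657.50.
685 > 657.50 → outlier.
714 > 657.50 → outlier.
920 > 657.50 → outlier.
All remaining values lie within [13.50, 657.50].

685, 714, 920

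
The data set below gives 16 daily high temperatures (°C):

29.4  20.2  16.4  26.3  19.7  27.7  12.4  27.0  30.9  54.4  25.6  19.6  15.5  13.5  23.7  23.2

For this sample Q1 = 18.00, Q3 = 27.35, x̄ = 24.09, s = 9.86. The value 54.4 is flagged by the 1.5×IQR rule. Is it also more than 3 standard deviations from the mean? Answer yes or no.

z = (54.4 − 24.09) / 9.86 = 3.07.
|z| = 3.07 > 3.

yes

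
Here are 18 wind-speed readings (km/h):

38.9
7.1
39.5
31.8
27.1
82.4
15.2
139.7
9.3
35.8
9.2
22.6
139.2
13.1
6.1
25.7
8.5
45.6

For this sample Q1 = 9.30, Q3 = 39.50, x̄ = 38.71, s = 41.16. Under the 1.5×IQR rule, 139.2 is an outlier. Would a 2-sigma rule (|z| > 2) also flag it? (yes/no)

yes

z = (139.2 − 38.71) / 41.16 = 2.44.
|z| = 2.44 > 2.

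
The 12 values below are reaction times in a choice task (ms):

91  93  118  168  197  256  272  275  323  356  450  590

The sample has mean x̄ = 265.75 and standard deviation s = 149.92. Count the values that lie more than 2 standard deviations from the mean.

Cutoffs: x̄ ± 2s = [-34.09, 565.59].
Outside the cutoffs: 590.

1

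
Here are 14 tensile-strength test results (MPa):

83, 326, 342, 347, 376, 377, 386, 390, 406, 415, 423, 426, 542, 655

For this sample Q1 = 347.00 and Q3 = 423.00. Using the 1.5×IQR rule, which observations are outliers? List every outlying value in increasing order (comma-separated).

IQR = Q3 − Q1 = 423.00 − 347.00 = 76.00.
Lower fence = Q1 − 1.5·IQR = 347.00 − 114.00 = 233.00.
Upper fence = Q3 + 1.5·IQR = 423.00 + 114.00 = 537.00.
83 < 233.00 → outlier.
542 > 537.00 → outlier.
655 > 537.00 → outlier.
All remaining values lie within [233.00, 537.00].

83, 542, 655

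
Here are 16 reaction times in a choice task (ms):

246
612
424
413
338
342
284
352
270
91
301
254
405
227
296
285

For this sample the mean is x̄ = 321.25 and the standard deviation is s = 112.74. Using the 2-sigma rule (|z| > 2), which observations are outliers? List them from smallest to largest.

Cutoffs at x̄ ± 2s: 321.25 ± 2·112.74 = [95.77, 546.73].
91: z = -2.04, |z| > 2 → outlier.
612: z = 2.58, |z| > 2 → outlier.
Every other value lies within [95.77, 546.73].

91, 612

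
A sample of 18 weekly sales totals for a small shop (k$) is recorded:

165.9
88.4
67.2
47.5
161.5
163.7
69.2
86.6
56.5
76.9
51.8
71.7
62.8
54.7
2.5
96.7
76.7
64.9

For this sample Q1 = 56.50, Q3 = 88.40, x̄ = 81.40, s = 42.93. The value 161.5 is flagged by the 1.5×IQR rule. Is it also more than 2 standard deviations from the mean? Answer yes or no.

no

z = (161.5 − 81.40) / 42.93 = 1.87.
|z| = 1.87 ≤ 2.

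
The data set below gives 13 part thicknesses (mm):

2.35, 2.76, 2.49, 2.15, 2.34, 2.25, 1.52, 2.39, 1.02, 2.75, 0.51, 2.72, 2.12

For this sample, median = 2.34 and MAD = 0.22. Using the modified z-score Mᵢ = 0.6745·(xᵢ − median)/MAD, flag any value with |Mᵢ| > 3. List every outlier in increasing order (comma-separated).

|Mᵢ| > 3 ⇔ |xᵢ − 2.34| > 3·0.22/0.6745 = 0.98.
So outliers lie outside [1.36, 3.32].
0.51: M = -5.61 → outlier.
1.02: M = -4.05 → outlier.

0.51, 1.02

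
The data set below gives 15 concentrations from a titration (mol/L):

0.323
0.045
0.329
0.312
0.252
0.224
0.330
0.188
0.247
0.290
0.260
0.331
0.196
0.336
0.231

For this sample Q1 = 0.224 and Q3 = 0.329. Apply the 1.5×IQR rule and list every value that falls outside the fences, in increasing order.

0.045

IQR = Q3 − Q1 = 0.329 − 0.224 = 0.105.
Lower fence = Q1 − 1.5·IQR = 0.224 − 0.1575 = 0.0665.
Upper fence = Q3 + 1.5·IQR = 0.329 + 0.1575 = 0.4865.
0.045 < 0.0665 → outlier.
All remaining values lie within [0.0665, 0.4865].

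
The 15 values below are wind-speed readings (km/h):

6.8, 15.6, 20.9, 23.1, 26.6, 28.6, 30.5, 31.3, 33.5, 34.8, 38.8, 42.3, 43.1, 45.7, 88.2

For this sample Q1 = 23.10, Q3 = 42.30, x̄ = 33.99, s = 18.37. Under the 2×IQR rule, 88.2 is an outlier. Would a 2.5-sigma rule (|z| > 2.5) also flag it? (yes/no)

z = (88.2 − 33.99) / 18.37 = 2.95.
|z| = 2.95 > 2.5.

yes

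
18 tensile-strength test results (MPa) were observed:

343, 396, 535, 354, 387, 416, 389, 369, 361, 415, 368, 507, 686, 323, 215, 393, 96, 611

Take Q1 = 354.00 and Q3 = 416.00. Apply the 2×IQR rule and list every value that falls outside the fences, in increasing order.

IQR = Q3 − Q1 = 416.00 − 354.00 = 62.00.
Lower fence = Q1 − 2·IQR = 354.00 − 124.00 = 230.00.
Upper fence = Q3 + 2·IQR = 416.00 + 124.00 = 540.00.
96 < 230.00 → outlier.
215 < 230.00 → outlier.
611 > 540.00 → outlier.
686 > 540.00 → outlier.
All remaining values lie within [230.00, 540.00].

96, 215, 611, 686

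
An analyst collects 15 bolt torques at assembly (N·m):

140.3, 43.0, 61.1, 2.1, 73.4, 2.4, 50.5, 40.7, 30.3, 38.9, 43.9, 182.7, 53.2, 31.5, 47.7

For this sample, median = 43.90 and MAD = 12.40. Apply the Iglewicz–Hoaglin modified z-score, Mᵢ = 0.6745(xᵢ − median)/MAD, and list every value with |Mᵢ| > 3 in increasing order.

140.3, 182.7

|Mᵢ| > 3 ⇔ |xᵢ − 43.90| > 3·12.40/0.6745 = 55.15.
So outliers lie outside [-11.25, 99.05].
140.3: M = 5.24 → outlier.
182.7: M = 7.55 → outlier.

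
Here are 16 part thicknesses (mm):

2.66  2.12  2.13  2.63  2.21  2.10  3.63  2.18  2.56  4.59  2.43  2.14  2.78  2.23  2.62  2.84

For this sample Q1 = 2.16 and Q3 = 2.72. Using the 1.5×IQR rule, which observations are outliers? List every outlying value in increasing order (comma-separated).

IQR = Q3 − Q1 = 2.72 − 2.16 = 0.56.
Lower fence = Q1 − 1.5·IQR = 2.16 − 0.84 = 1.32.
Upper fence = Q3 + 1.5·IQR = 2.72 + 0.84 = 3.56.
3.63 > 3.56 → outlier.
4.59 > 3.56 → outlier.
All remaining values lie within [1.32, 3.56].

3.63, 4.59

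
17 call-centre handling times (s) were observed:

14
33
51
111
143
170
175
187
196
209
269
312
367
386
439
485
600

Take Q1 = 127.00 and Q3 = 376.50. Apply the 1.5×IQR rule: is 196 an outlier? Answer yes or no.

IQR = Q3 − Q1 = 376.50 − 127.00 = 249.50.
Lower fence = Q1 − 1.5·IQR = 127.00 − 374.25 = -247.25.
Upper fence = Q3 + 1.5·IQR = 376.50 + 374.25 = 750.75.
196 lies within [-247.25, 750.75].

no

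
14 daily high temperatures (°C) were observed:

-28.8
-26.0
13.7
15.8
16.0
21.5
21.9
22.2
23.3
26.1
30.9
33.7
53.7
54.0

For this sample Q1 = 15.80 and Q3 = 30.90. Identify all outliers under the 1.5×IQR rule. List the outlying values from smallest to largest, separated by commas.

-28.8, -26.0, 53.7, 54.0

IQR = Q3 − Q1 = 30.90 − 15.80 = 15.10.
Lower fence = Q1 − 1.5·IQR = 15.80 − 22.65 = -6.85.
Upper fence = Q3 + 1.5·IQR = 30.90 + 22.65 = 53.55.
-28.8 < -6.85 → outlier.
-26.0 < -6.85 → outlier.
53.7 > 53.55 → outlier.
54.0 > 53.55 → outlier.
All remaining values lie within [-6.85, 53.55].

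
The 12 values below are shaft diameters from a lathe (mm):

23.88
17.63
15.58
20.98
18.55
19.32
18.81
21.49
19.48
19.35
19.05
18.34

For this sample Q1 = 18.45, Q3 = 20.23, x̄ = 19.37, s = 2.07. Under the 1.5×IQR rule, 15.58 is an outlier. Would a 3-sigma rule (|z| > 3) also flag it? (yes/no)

no

z = (15.58 − 19.37) / 2.07 = -1.83.
|z| = 1.83 ≤ 3.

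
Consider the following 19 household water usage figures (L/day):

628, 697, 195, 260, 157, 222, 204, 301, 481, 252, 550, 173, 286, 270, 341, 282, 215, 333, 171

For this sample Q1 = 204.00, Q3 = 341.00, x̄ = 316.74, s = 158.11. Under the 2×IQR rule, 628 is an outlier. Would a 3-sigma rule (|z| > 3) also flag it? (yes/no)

no

z = (628 − 316.74) / 158.11 = 1.97.
|z| = 1.97 ≤ 3.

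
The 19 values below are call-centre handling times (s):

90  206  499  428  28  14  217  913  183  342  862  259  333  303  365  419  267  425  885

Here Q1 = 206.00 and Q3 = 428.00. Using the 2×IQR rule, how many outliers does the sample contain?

2

IQR = 222.00; fences at 206.00 − 444.00 = -238.00 and 428.00 + 444.00 = 872.00.
Outside the cutoffs: 885, 913.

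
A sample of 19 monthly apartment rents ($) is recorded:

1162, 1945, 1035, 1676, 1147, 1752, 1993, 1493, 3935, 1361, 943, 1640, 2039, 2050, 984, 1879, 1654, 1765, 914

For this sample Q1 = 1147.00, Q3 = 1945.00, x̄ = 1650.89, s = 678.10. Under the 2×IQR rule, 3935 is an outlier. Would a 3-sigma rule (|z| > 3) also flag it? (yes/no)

yes

z = (3935 − 1650.89) / 678.10 = 3.37.
|z| = 3.37 > 3.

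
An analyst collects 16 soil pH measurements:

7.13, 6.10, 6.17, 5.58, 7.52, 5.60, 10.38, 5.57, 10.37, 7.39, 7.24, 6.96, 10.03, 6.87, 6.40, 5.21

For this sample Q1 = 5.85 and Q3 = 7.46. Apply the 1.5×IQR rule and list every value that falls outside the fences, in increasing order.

IQR = Q3 − Q1 = 7.46 − 5.85 = 1.61.
Lower fence = Q1 − 1.5·IQR = 5.85 − 2.415 = 3.435.
Upper fence = Q3 + 1.5·IQR = 7.46 + 2.415 = 9.875.
10.03 > 9.875 → outlier.
10.37 > 9.875 → outlier.
10.38 > 9.875 → outlier.
All remaining values lie within [3.435, 9.875].

10.03, 10.37, 10.38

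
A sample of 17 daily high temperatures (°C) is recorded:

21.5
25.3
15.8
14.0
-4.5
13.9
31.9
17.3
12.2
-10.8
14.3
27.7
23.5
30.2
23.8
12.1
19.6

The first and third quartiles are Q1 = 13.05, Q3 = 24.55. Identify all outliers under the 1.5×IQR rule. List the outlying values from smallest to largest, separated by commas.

IQR = Q3 − Q1 = 24.55 − 13.05 = 11.50.
Lower fence = Q1 − 1.5·IQR = 13.05 − 17.25 = -4.20.
Upper fence = Q3 + 1.5·IQR = 24.55 + 17.25 = 41.80.
-10.8 < -4.20 → outlier.
-4.5 < -4.20 → outlier.
All remaining values lie within [-4.20, 41.80].

-10.8, -4.5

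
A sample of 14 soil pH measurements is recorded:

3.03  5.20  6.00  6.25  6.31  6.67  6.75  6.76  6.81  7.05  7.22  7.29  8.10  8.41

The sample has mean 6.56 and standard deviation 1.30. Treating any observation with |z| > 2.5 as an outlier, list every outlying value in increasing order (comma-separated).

Cutoffs at x̄ ± 2.5s: 6.56 ± 2.5·1.30 = [3.31, 9.81].
3.03: z = -2.72, |z| > 2.5 → outlier.
Every other value lies within [3.31, 9.81].

3.03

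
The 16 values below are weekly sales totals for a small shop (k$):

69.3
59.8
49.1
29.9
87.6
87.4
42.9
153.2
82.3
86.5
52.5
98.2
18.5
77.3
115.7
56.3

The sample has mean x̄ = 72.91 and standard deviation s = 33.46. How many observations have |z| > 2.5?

Cutoffs: x̄ ± 2.5s = [-10.74, 156.56].
Every value lies within the cutoffs.

0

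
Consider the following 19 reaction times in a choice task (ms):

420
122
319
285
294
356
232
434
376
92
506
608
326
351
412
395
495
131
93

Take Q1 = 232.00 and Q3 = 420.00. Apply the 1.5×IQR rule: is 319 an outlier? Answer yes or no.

no

IQR = Q3 − Q1 = 420.00 − 232.00 = 188.00.
Lower fence = Q1 − 1.5·IQR = 232.00 − 282.00 = -50.00.
Upper fence = Q3 + 1.5·IQR = 420.00 + 282.00 = 702.00.
319 lies within [-50.00, 702.00].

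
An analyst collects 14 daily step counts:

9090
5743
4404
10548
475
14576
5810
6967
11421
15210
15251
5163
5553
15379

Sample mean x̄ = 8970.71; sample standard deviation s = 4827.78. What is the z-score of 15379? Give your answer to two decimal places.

1.33

z = (15379 − 8970.71) / 4827.78 = 1.33.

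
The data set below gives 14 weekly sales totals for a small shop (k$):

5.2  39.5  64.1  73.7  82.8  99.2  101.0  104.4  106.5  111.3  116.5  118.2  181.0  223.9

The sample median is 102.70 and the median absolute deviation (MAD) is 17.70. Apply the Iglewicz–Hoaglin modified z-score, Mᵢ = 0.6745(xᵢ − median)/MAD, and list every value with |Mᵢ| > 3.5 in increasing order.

5.2, 223.9

|Mᵢ| > 3.5 ⇔ |xᵢ − 102.70| > 3.5·17.70/0.6745 = 91.85.
So outliers lie outside [10.85, 194.55].
5.2: M = -3.72 → outlier.
223.9: M = 4.62 → outlier.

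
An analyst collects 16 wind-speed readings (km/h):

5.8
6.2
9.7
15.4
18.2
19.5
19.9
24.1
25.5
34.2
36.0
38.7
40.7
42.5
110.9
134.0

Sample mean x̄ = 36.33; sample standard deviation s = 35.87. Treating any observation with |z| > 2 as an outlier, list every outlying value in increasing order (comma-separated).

Cutoffs at x̄ ± 2s: 36.33 ± 2·35.87 = [-35.41, 108.07].
110.9: z = 2.08, |z| > 2 → outlier.
134.0: z = 2.72, |z| > 2 → outlier.
Every other value lies within [-35.41, 108.07].

110.9, 134.0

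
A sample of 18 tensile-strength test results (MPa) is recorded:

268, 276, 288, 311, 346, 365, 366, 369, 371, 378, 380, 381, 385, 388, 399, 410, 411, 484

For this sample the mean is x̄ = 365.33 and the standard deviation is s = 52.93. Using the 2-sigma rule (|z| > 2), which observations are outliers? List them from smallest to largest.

484

Cutoffs at x̄ ± 2s: 365.33 ± 2·52.93 = [259.47, 471.19].
484: z = 2.24, |z| > 2 → outlier.
Every other value lies within [259.47, 471.19].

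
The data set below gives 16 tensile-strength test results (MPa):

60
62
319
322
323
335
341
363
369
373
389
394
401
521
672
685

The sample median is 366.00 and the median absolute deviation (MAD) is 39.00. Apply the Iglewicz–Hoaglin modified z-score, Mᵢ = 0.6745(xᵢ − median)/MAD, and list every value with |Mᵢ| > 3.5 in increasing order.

|Mᵢ| > 3.5 ⇔ |xᵢ − 366.00| > 3.5·39.00/0.6745 = 202.37.
So outliers lie outside [163.63, 568.37].
60: M = -5.29 → outlier.
62: M = -5.26 → outlier.
672: M = 5.29 → outlier.
685: M = 5.52 → outlier.

60, 62, 672, 685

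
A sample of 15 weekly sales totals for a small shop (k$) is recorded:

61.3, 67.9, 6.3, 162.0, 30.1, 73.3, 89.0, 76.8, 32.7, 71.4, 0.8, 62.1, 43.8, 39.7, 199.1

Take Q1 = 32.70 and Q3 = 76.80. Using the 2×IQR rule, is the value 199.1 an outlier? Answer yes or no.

IQR = Q3 − Q1 = 76.80 − 32.70 = 44.10.
Lower fence = Q1 − 2·IQR = 32.70 − 88.20 = -55.50.
Upper fence = Q3 + 2·IQR = 76.80 + 88.20 = 165.00.
199.1 lies above the upper fence.

yes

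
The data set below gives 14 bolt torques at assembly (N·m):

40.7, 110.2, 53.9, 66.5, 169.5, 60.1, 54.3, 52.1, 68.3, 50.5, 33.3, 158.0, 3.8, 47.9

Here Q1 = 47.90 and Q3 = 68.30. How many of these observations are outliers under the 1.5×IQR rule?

4

IQR = 20.40; fences at 47.90 − 30.60 = 17.30 and 68.30 + 30.60 = 98.90.
Outside the cutoffs: 3.8, 110.2, 158.0, 169.5.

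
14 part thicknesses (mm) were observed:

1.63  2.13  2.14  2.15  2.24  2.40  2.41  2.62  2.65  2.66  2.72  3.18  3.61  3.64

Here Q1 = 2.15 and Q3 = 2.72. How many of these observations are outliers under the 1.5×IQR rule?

2

IQR = 0.57; fences at 2.15 − 0.855 = 1.295 and 2.72 + 0.855 = 3.575.
Outside the cutoffs: 3.61, 3.64.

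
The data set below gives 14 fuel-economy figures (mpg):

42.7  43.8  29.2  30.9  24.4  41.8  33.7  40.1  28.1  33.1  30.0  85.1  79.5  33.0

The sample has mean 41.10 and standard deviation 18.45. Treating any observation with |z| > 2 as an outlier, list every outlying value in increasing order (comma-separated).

79.5, 85.1

Cutoffs at x̄ ± 2s: 41.10 ± 2·18.45 = [4.20, 78.00].
79.5: z = 2.08, |z| > 2 → outlier.
85.1: z = 2.38, |z| > 2 → outlier.
Every other value lies within [4.20, 78.00].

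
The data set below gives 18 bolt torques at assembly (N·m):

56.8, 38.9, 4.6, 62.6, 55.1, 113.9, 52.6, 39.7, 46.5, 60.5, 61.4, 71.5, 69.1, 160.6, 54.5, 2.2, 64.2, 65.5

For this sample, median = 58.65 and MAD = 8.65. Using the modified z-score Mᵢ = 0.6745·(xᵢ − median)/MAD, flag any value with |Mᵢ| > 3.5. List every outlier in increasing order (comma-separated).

2.2, 4.6, 113.9, 160.6

|Mᵢ| > 3.5 ⇔ |xᵢ − 58.65| > 3.5·8.65/0.6745 = 44.89.
So outliers lie outside [13.76, 103.54].
2.2: M = -4.40 → outlier.
4.6: M = -4.21 → outlier.
113.9: M = 4.31 → outlier.
160.6: M = 7.95 → outlier.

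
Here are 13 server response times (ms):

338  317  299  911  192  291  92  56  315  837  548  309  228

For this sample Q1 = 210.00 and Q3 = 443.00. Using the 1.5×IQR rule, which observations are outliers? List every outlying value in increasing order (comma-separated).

IQR = Q3 − Q1 = 443.00 − 210.00 = 233.00.
Lower fence = Q1 − 1.5·IQR = 210.00 − 349.50 = -139.50.
Upper fence = Q3 + 1.5·IQR = 443.00 + 349.50 = 792.50.
837 > 792.50 → outlier.
911 > 792.50 → outlier.
All remaining values lie within [-139.50, 792.50].

837, 911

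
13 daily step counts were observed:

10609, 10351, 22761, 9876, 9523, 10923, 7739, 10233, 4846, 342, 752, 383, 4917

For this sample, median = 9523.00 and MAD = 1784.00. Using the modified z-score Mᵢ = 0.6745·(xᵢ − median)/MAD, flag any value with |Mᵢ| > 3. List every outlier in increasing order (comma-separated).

|Mᵢ| > 3 ⇔ |xᵢ − 9523.00| > 3·1784.00/0.6745 = 7934.77.
So outliers lie outside [1588.23, 17457.77].
342: M = -3.47 → outlier.
383: M = -3.46 → outlier.
752: M = -3.32 → outlier.
22761: M = 5.01 → outlier.

342, 383, 752, 22761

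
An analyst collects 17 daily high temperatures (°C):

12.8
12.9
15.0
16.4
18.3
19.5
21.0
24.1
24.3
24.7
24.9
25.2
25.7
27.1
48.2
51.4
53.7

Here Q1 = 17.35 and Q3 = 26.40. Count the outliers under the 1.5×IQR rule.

3

IQR = 9.05; fences at 17.35 − 13.575 = 3.775 and 26.40 + 13.575 = 39.975.
Outside the cutoffs: 48.2, 51.4, 53.7.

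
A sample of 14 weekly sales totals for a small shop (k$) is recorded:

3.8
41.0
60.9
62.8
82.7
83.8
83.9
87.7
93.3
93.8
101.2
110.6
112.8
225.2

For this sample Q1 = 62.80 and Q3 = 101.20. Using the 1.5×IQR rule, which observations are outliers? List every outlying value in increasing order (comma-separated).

3.8, 225.2

IQR = Q3 − Q1 = 101.20 − 62.80 = 38.40.
Lower fence = Q1 − 1.5·IQR = 62.80 − 57.60 = 5.20.
Upper fence = Q3 + 1.5·IQR = 101.20 + 57.60 = 158.80.
3.8 < 5.20 → outlier.
225.2 > 158.80 → outlier.
All remaining values lie within [5.20, 158.80].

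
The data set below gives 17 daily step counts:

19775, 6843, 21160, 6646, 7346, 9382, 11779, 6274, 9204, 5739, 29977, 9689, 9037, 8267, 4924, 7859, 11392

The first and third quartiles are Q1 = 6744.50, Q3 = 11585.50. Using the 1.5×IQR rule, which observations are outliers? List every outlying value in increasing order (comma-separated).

19775, 21160, 29977

IQR = Q3 − Q1 = 11585.50 − 6744.50 = 4841.00.
Lower fence = Q1 − 1.5·IQR = 6744.50 − 7261.50 = -517.00.
Upper fence = Q3 + 1.5·IQR = 11585.50 + 7261.50 = 18847.00.
19775 > 18847.00 → outlier.
21160 > 18847.00 → outlier.
29977 > 18847.00 → outlier.
All remaining values lie within [-517.00, 18847.00].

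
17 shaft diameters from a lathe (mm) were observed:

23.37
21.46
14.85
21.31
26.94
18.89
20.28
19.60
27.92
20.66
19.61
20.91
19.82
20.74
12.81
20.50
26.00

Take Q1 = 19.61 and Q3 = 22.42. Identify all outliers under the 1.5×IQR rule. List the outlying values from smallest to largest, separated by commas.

IQR = Q3 − Q1 = 22.42 − 19.61 = 2.81.
Lower fence = Q1 − 1.5·IQR = 19.61 − 4.215 = 15.395.
Upper fence = Q3 + 1.5·IQR = 22.42 + 4.215 = 26.635.
12.81 < 15.395 → outlier.
14.85 < 15.395 → outlier.
26.94 > 26.635 → outlier.
27.92 > 26.635 → outlier.
All remaining values lie within [15.395, 26.635].

12.81, 14.85, 26.94, 27.92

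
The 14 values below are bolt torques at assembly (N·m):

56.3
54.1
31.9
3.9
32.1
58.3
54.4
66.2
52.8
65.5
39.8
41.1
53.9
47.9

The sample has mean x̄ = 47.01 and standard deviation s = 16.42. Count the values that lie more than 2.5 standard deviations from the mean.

1

Cutoffs: x̄ ± 2.5s = [5.96, 88.06].
Outside the cutoffs: 3.9.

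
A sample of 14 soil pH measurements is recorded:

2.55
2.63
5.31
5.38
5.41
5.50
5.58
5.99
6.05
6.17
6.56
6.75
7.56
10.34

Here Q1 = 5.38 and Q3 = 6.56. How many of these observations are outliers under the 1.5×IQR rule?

IQR = 1.18; fences at 5.38 − 1.77 = 3.61 and 6.56 + 1.77 = 8.33.
Outside the cutoffs: 2.55, 2.63, 10.34.

3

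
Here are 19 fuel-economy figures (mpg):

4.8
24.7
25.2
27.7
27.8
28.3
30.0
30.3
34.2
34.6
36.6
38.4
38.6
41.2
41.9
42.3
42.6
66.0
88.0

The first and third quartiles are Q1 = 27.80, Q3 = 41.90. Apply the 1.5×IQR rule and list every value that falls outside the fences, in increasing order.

4.8, 66.0, 88.0

IQR = Q3 − Q1 = 41.90 − 27.80 = 14.10.
Lower fence = Q1 − 1.5·IQR = 27.80 − 21.15 = 6.65.
Upper fence = Q3 + 1.5·IQR = 41.90 + 21.15 = 63.05.
4.8 < 6.65 → outlier.
66.0 > 63.05 → outlier.
88.0 > 63.05 → outlier.
All remaining values lie within [6.65, 63.05].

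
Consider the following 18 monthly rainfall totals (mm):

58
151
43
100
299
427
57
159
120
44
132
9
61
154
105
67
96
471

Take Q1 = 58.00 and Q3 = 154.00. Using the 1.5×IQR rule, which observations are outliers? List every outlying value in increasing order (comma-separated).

IQR = Q3 − Q1 = 154.00 − 58.00 = 96.00.
Lower fence = Q1 − 1.5·IQR = 58.00 − 144.00 = -86.00.
Upper fence = Q3 + 1.5·IQR = 154.00 + 144.00 = 298.00.
299 > 298.00 → outlier.
427 > 298.00 → outlier.
471 > 298.00 → outlier.
All remaining values lie within [-86.00, 298.00].

299, 427, 471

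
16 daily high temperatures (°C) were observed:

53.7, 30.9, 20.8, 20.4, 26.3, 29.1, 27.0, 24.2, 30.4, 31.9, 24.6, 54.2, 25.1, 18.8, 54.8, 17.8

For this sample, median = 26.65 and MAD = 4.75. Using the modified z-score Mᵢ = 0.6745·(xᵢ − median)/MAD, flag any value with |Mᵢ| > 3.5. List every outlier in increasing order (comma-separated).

|Mᵢ| > 3.5 ⇔ |xᵢ − 26.65| > 3.5·4.75/0.6745 = 24.65.
So outliers lie outside [2.00, 51.30].
53.7: M = 3.84 → outlier.
54.2: M = 3.91 → outlier.
54.8: M = 4.00 → outlier.

53.7, 54.2, 54.8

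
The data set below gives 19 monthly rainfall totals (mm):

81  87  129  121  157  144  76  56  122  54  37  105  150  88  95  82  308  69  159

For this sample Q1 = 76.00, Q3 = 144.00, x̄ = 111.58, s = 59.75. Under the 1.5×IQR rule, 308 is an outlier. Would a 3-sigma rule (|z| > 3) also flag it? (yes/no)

yes

z = (308 − 111.58) / 59.75 = 3.29.
|z| = 3.29 > 3.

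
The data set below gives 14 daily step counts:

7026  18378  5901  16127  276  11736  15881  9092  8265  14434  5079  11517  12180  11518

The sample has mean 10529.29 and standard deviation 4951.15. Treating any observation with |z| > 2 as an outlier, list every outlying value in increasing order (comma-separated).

Cutoffs at x̄ ± 2s: 10529.29 ± 2·4951.15 = [626.99, 20431.59].
276: z = -2.07, |z| > 2 → outlier.
Every other value lies within [626.99, 20431.59].

276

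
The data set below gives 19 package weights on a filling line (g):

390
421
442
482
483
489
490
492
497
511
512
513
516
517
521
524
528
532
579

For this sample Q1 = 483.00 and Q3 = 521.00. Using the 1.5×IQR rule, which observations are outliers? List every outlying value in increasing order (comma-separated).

390, 421, 579

IQR = Q3 − Q1 = 521.00 − 483.00 = 38.00.
Lower fence = Q1 − 1.5·IQR = 483.00 − 57.00 = 426.00.
Upper fence = Q3 + 1.5·IQR = 521.00 + 57.00 = 578.00.
390 < 426.00 → outlier.
421 < 426.00 → outlier.
579 > 578.00 → outlier.
All remaining values lie within [426.00, 578.00].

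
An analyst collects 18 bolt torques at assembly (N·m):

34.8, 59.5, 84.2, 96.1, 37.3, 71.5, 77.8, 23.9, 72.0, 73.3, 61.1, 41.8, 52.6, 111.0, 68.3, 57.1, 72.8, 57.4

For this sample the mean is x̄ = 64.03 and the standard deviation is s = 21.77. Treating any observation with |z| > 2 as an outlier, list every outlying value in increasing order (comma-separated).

111.0

Cutoffs at x̄ ± 2s: 64.03 ± 2·21.77 = [20.49, 107.57].
111.0: z = 2.16, |z| > 2 → outlier.
Every other value lies within [20.49, 107.57].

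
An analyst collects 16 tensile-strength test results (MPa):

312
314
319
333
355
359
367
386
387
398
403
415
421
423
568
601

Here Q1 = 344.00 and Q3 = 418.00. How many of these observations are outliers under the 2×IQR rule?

2

IQR = 74.00; fences at 344.00 − 148.00 = 196.00 and 418.00 + 148.00 = 566.00.
Outside the cutoffs: 568, 601.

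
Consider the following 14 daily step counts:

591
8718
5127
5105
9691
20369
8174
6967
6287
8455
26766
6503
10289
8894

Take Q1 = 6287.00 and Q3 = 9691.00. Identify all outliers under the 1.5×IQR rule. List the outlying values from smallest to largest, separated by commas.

591, 20369, 26766

IQR = Q3 − Q1 = 9691.00 − 6287.00 = 3404.00.
Lower fence = Q1 − 1.5·IQR = 6287.00 − 5106.00 = 1181.00.
Upper fence = Q3 + 1.5·IQR = 9691.00 + 5106.00 = 14797.00.
591 < 1181.00 → outlier.
20369 > 14797.00 → outlier.
26766 > 14797.00 → outlier.
All remaining values lie within [1181.00, 14797.00].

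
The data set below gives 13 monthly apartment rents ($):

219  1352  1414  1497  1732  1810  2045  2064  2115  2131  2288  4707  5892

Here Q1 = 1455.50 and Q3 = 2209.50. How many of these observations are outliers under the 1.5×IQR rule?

3

IQR = 754.00; fences at 1455.50 − 1131.00 = 324.50 and 2209.50 + 1131.00 = 3340.50.
Outside the cutoffs: 219, 4707, 5892.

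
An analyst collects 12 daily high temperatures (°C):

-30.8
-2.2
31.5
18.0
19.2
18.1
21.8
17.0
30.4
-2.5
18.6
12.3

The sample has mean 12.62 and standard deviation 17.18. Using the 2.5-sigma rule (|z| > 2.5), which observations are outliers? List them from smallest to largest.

Cutoffs at x̄ ± 2.5s: 12.62 ± 2.5·17.18 = [-30.33, 55.57].
-30.8: z = -2.53, |z| > 2.5 → outlier.
Every other value lies within [-30.33, 55.57].

-30.8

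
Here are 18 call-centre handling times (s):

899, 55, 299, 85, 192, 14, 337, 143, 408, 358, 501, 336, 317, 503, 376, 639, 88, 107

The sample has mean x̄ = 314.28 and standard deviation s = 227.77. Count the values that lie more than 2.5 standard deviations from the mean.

Cutoffs: x̄ ± 2.5s = [-255.145, 883.705].
Outside the cutoffs: 899.

1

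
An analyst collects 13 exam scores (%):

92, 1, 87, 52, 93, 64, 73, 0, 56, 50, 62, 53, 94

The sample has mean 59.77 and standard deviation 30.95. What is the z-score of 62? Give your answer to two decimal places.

0.07

z = (62 − 59.77) / 30.95 = 0.07.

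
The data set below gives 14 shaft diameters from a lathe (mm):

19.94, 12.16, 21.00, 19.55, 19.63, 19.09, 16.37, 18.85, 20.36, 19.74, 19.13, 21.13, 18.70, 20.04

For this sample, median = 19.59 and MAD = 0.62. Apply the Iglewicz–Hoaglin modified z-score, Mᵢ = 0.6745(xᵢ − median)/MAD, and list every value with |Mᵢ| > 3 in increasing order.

|Mᵢ| > 3 ⇔ |xᵢ − 19.59| > 3·0.62/0.6745 = 2.76.
So outliers lie outside [16.83, 22.35].
12.16: M = -8.08 → outlier.
16.37: M = -3.50 → outlier.

12.16, 16.37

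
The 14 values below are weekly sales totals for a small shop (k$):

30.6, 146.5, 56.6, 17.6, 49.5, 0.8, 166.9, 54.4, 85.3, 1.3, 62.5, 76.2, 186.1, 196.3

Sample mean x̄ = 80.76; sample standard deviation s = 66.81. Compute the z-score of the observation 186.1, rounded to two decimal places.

1.58

z = (186.1 − 80.76) / 66.81 = 1.58.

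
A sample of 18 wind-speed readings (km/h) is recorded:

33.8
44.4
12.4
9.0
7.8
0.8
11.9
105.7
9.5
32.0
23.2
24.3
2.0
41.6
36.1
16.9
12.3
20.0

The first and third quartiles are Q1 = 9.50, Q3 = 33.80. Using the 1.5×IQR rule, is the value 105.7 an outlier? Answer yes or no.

IQR = Q3 − Q1 = 33.80 − 9.50 = 24.30.
Lower fence = Q1 − 1.5·IQR = 9.50 − 36.45 = -26.95.
Upper fence = Q3 + 1.5·IQR = 33.80 + 36.45 = 70.25.
105.7 lies above the upper fence.

yes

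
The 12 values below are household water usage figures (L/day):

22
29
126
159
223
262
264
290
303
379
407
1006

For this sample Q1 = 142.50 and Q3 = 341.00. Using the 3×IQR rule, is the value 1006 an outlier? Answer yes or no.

yes

IQR = Q3 − Q1 = 341.00 − 142.50 = 198.50.
Lower fence = Q1 − 3·IQR = 142.50 − 595.50 = -453.00.
Upper fence = Q3 + 3·IQR = 341.00 + 595.50 = 936.50.
1006 lies above the upper fence.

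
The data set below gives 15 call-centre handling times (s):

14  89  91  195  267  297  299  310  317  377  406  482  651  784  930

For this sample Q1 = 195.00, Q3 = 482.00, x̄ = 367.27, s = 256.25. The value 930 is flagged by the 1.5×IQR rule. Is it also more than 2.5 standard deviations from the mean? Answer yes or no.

no

z = (930 − 367.27) / 256.25 = 2.20.
|z| = 2.20 ≤ 2.5.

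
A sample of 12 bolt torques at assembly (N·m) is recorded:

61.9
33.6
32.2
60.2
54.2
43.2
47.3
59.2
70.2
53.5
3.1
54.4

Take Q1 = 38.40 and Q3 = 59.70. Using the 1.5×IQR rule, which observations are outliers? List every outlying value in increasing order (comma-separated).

IQR = Q3 − Q1 = 59.70 − 38.40 = 21.30.
Lower fence = Q1 − 1.5·IQR = 38.40 − 31.95 = 6.45.
Upper fence = Q3 + 1.5·IQR = 59.70 + 31.95 = 91.65.
3.1 < 6.45 → outlier.
All remaining values lie within [6.45, 91.65].

3.1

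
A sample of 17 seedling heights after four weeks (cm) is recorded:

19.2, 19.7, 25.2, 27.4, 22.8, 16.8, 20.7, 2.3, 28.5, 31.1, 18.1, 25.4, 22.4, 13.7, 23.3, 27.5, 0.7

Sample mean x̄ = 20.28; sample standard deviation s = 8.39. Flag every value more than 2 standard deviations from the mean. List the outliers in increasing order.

0.7, 2.3

Cutoffs at x̄ ± 2s: 20.28 ± 2·8.39 = [3.50, 37.06].
0.7: z = -2.33, |z| > 2 → outlier.
2.3: z = -2.14, |z| > 2 → outlier.
Every other value lies within [3.50, 37.06].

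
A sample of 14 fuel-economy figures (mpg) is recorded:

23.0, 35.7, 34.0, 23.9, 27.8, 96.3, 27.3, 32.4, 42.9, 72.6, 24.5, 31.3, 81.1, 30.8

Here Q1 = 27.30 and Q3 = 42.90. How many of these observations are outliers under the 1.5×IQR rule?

IQR = 15.60; fences at 27.30 − 23.40 = 3.90 and 42.90 + 23.40 = 66.30.
Outside the cutoffs: 72.6, 81.1, 96.3.

3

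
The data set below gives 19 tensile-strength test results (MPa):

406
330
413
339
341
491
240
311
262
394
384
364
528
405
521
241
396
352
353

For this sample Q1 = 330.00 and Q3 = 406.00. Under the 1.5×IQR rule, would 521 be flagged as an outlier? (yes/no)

yes

IQR = Q3 − Q1 = 406.00 − 330.00 = 76.00.
Lower fence = Q1 − 1.5·IQR = 330.00 − 114.00 = 216.00.
Upper fence = Q3 + 1.5·IQR = 406.00 + 114.00 = 520.00.
521 lies above the upper fence.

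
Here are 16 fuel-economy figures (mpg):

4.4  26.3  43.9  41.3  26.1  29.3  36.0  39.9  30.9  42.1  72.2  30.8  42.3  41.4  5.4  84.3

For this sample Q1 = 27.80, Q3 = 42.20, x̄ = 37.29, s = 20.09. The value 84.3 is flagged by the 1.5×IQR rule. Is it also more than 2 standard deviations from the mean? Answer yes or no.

z = (84.3 − 37.29) / 20.09 = 2.34.
|z| = 2.34 > 2.

yes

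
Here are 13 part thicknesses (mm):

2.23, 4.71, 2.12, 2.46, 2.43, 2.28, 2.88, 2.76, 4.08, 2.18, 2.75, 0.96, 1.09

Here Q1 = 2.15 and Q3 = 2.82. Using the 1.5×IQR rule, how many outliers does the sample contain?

4

IQR = 0.67; fences at 2.15 − 1.005 = 1.145 and 2.82 + 1.005 = 3.825.
Outside the cutoffs: 0.96, 1.09, 4.08, 4.71.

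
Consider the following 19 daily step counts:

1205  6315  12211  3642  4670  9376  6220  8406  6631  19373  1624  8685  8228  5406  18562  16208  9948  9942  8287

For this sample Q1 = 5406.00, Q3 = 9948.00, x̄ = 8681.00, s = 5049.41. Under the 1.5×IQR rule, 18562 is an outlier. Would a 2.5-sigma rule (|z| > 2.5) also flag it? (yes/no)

z = (18562 − 8681.00) / 5049.41 = 1.96.
|z| = 1.96 ≤ 2.5.

no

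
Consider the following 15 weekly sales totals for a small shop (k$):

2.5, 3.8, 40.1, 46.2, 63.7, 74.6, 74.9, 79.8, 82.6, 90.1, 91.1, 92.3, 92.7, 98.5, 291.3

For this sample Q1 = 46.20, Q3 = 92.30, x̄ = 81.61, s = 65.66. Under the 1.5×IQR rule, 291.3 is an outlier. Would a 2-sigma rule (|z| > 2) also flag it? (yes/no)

z = (291.3 − 81.61) / 65.66 = 3.19.
|z| = 3.19 > 2.

yes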